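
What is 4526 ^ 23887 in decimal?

4526 = 001000110101110
23887 = 101110101001111
XOR → 100110011100001 = 19681

19681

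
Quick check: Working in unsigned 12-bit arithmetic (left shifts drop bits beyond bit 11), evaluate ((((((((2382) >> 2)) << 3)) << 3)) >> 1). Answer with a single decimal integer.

608

2382 = 100101001110
→ >> 2 → 001001010011 = 595
→ << 3 (mod 2^12) → 001010011000 = 664
→ << 3 (mod 2^12) → 010011000000 = 1216
→ >> 1 → 001001100000 = 608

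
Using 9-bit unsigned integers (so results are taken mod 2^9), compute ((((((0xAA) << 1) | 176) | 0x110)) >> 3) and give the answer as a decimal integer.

0xAA = 010101010
→ << 1 (mod 2^9) → 101010100 = 340
176 = 010110000
→ | → 111110100 = 500
0x110 = 100010000
→ | → 111110100 = 500
→ >> 3 → 000111110 = 62

62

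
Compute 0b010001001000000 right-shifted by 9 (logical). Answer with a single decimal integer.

17

x = 10001001000000
shift right by 9 → 00000000010001 = 17
(equivalently, floor(8768 / 512))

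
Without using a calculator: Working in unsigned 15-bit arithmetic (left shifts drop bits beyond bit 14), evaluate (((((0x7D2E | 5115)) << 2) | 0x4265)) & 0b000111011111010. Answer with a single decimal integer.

0x7D2E = 111110100101110
5115 = 001001111111011
→ | → 111111111111111 = 32767
→ << 2 (mod 2^15) → 111111111111100 = 32764
0x4265 = 100001001100101
→ | → 111111111111101 = 32765
0b000111011111010 = 000111011111010
→ & → 000111011111000 = 3832

3832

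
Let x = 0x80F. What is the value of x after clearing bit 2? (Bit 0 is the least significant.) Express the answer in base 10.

x = 100000001111
bit 2 is currently 1; clear it via x & ~(1 << 2) = x & ~4
→ 100000001011 = 2059

2059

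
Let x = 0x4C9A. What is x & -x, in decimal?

2

x = 100110010011010 = 19610
-x (two's complement) = …011001101100110
AND   = 000000000000010 = 2
(x & -x isolates the lowest set bit of x.)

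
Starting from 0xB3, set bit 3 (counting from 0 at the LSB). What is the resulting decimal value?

x = 0010110011
bit 3 is currently 0; set it via x | (1 << 3) = x | 8
→ 0010111011 = 187

187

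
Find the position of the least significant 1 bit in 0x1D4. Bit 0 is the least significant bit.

2

0x1D4 = 111010100
Trailing zeros: 2, so the lowest set bit is bit 2 (value 4).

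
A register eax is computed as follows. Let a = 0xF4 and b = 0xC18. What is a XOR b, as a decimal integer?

3308

0xF4 = 000011110100
0xC18 = 110000011000
XOR → 110011101100 = 3308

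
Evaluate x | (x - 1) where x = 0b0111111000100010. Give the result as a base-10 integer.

x = 111111000100010 = 32290
x - 1 = 111111000100001
OR    = 111111000100011 = 32291
(x | (x - 1) sets all bits below the lowest set bit.)

32291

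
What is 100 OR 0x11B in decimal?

100 = 001100100
0x11B = 100011011
 OR → 101111111 = 383

383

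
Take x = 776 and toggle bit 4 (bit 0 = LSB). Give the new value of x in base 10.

x = 01100001000
bit 4 is currently 0; toggle it via x ^ (1 << 4) = x ^ 16
→ 01100011000 = 792

792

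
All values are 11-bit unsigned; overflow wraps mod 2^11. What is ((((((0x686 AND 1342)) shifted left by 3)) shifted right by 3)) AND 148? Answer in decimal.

4

0x686 = 11010000110
1342 = 10100111110
→ AND → 10000000110 = 1030
→ shifted left by 3 (mod 2^11) → 00000110000 = 48
→ shifted right by 3 → 00000000110 = 6
148 = 00010010100
→ AND → 00000000100 = 4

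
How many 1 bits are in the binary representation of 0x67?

0x67 = 1100111
Count the 1s: 1 + 1 + 1 + 1 + 1 = 5

5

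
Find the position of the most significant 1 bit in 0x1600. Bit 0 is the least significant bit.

12

0x1600 = 1011000000000
The topmost 1 is at position 12 (since 2^12 = 4096 ≤ 5632 < 8192).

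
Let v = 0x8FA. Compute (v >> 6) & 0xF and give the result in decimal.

3

v = 100011111010
Shift right by 6: 100011
Mask low 4 bits: 0011 = 3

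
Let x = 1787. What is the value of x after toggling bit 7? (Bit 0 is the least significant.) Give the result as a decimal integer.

x = 011011111011
bit 7 is currently 1; toggle it via x ^ (1 << 7) = x ^ 128
→ 011001111011 = 1659

1659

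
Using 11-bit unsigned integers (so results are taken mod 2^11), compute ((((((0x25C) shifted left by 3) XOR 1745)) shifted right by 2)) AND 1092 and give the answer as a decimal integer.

4

0x25C = 01001011100
→ shifted left by 3 (mod 2^11) → 01011100000 = 736
1745 = 11011010001
→ XOR → 10000110001 = 1073
→ shifted right by 2 → 00100001100 = 268
1092 = 10001000100
→ AND → 00000000100 = 4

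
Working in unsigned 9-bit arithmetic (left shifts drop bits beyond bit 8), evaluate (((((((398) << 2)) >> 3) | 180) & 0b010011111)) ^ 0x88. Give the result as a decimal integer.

31

398 = 110001110
→ << 2 (mod 2^9) → 000111000 = 56
→ >> 3 → 000000111 = 7
180 = 010110100
→ | → 010110111 = 183
0b010011111 = 010011111
→ & → 010010111 = 151
0x88 = 010001000
→ ^ → 000011111 = 31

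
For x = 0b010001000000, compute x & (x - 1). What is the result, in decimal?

x = 10001000000 = 1088
x - 1 = 10000111111
AND   = 10000000000 = 1024
(x & (x - 1) clears the lowest set bit of x.)

1024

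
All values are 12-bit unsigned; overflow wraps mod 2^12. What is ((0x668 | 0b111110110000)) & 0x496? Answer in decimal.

1168

0x668 = 011001101000
0b111110110000 = 111110110000
→ | → 111111111000 = 4088
0x496 = 010010010110
→ & → 010010010000 = 1168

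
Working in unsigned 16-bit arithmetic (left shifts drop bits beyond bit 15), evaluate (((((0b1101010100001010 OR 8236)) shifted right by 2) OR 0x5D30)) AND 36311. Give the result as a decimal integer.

0b1101010100001010 = 1101010100001010
8236 = 0010000000101100
→ OR → 1111010100101110 = 62766
→ shifted right by 2 → 0011110101001011 = 15691
0x5D30 = 0101110100110000
→ OR → 0111110101111011 = 32123
36311 = 1000110111010111
→ AND → 0000110101010011 = 3411

3411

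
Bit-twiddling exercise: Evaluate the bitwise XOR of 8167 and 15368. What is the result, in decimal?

9199

8167 = 01111111100111
15368 = 11110000001000
XOR → 10001111101111 = 9199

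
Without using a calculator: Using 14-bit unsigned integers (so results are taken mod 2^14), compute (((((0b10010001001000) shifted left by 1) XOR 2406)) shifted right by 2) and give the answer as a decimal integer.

0b10010001001000 = 10010001001000
→ shifted left by 1 (mod 2^14) → 00100010010000 = 2192
2406 = 00100101100110
→ XOR → 00000111110110 = 502
→ shifted right by 2 → 00000001111101 = 125

125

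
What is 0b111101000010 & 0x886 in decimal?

a = 111101000010
0x886 = 100010000110
AND → 100000000010 = 2050

2050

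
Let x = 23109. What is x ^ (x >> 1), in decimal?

x = 101101001000101 = 23109
x>>1 = 010110100100010
XOR  = 111011101100111 = 30567
(x ^ (x >> 1) gives the standard binary-reflected Gray code of x.)

30567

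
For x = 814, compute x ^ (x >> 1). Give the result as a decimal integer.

697

x = 1100101110 = 814
x>>1 = 0110010111
XOR  = 1010111001 = 697
(x ^ (x >> 1) gives the standard binary-reflected Gray code of x.)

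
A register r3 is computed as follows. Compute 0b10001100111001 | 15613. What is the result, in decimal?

a = 10001100111001
15613 = 11110011111101
 OR → 11111111111101 = 16381

16381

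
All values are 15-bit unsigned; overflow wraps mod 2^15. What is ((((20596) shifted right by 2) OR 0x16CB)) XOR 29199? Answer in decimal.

25808

20596 = 101000001110100
→ shifted right by 2 → 001010000011101 = 5149
0x16CB = 001011011001011
→ OR → 001011011011111 = 5855
29199 = 111001000001111
→ XOR → 110010011010000 = 25808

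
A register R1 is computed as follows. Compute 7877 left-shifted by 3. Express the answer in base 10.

7877 = 0001111011000101
shift left by 3 → 1111011000101000 = 63016
(equivalently, 7877 × 2^3 = 7877 × 8)

63016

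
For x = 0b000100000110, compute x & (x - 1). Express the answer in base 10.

260

x = 100000110 = 262
x - 1 = 100000101
AND   = 100000100 = 260
(x & (x - 1) clears the lowest set bit of x.)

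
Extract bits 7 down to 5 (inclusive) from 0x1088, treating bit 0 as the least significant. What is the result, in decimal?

4

v = 1000010001000
Shift right by 5: 10000100
Mask low 3 bits: 100 = 4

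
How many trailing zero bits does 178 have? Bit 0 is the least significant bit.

178 = 10110010
Trailing zeros: 1, so the lowest set bit is bit 1 (value 2).

1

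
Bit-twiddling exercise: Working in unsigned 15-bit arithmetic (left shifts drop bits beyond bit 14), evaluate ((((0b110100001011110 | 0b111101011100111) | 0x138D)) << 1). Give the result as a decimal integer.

0b110100001011110 = 110100001011110
0b111101011100111 = 111101011100111
→ | → 111101011111111 = 31487
0x138D = 001001110001101
→ | → 111101111111111 = 31743
→ << 1 (mod 2^15) → 111011111111110 = 30718

30718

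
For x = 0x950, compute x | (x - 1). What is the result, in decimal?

x = 100101010000 = 2384
x - 1 = 100101001111
OR    = 100101011111 = 2399
(x | (x - 1) sets all bits below the lowest set bit.)

2399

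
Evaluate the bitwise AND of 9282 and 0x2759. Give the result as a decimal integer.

9280

9282 = 10010001000010
0x2759 = 10011101011001
AND → 10010001000000 = 9280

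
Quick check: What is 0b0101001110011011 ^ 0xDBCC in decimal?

a = 0101001110011011
0xDBCC = 1101101111001100
XOR → 1000100001010111 = 34903

34903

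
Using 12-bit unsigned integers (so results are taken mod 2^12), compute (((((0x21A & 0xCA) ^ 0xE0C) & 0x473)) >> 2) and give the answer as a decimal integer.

0x21A = 001000011010
0xCA = 000011001010
→ & → 000000001010 = 10
0xE0C = 111000001100
→ ^ → 111000000110 = 3590
0x473 = 010001110011
→ & → 010000000010 = 1026
→ >> 2 → 000100000000 = 256

256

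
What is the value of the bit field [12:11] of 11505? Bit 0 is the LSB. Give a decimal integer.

v = 10110011110001
Shift right by 11: 101
Mask low 2 bits: 01 = 1

1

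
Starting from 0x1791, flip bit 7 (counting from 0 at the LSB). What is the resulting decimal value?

x = 1011110010001
bit 7 is currently 1; toggle it via x ^ (1 << 7) = x ^ 128
→ 1011100010001 = 5905

5905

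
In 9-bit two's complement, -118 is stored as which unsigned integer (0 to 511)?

118 in 9 bits: 001110110
Invert: 110001001
Add 1:  110001010 = 394
(Check: 2^9 - 118 = 512 - 118 = 394.)

394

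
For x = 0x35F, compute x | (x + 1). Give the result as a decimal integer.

x = 1101011111 = 863
x + 1 = 1101100000
OR    = 1101111111 = 895
(x | (x + 1) sets the lowest cleared bit.)

895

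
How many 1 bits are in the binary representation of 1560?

4

1560 = 11000011000
Count the 1s: 1 + 1 + 1 + 1 = 4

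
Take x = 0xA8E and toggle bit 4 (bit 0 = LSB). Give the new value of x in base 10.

x = 0101010001110
bit 4 is currently 0; toggle it via x ^ (1 << 4) = x ^ 16
→ 0101010011110 = 2718

2718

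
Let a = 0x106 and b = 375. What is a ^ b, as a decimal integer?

113

0x106 = 100000110
375 = 101110111
XOR → 001110001 = 113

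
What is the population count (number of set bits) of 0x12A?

0x12A = 100101010
Count the 1s: 1 + 1 + 1 + 1 = 4

4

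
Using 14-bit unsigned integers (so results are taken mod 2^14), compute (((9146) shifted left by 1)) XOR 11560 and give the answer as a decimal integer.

9146 = 10001110111010
→ shifted left by 1 (mod 2^14) → 00011101110100 = 1908
11560 = 10110100101000
→ XOR → 10101001011100 = 10844

10844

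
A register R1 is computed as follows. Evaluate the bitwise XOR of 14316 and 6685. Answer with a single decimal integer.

11761

14316 = 11011111101100
6685 = 01101000011101
XOR → 10110111110001 = 11761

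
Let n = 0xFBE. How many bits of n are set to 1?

0xFBE = 111110111110
Count the 1s: 1 + 1 + 1 + 1 + 1 + 1 + 1 + 1 + 1 + 1 = 10

10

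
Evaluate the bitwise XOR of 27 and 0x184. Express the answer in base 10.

415

27 = 000011011
0x184 = 110000100
XOR → 110011111 = 415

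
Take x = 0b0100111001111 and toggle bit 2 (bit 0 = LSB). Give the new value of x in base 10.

x = 0100111001111
bit 2 is currently 1; toggle it via x ^ (1 << 2) = x ^ 4
→ 0100111001011 = 2507

2507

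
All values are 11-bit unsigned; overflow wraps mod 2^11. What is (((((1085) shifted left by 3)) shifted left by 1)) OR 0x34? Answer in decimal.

1085 = 10000111101
→ shifted left by 3 (mod 2^11) → 00111101000 = 488
→ shifted left by 1 (mod 2^11) → 01111010000 = 976
0x34 = 00000110100
→ OR → 01111110100 = 1012

1012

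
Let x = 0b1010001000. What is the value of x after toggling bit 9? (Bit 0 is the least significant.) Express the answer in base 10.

136

x = 1010001000
bit 9 is currently 1; toggle it via x ^ (1 << 9) = x ^ 512
→ 0010001000 = 136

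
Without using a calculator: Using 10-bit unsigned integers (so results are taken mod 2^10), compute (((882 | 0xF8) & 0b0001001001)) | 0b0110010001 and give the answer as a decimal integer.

473

882 = 1101110010
0xF8 = 0011111000
→ | → 1111111010 = 1018
0b0001001001 = 0001001001
→ & → 0001001000 = 72
0b0110010001 = 0110010001
→ | → 0111011001 = 473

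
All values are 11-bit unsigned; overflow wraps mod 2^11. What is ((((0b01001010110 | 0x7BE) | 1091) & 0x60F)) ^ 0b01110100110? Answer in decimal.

0b01001010110 = 01001010110
0x7BE = 11110111110
→ | → 11111111110 = 2046
1091 = 10001000011
→ | → 11111111111 = 2047
0x60F = 11000001111
→ & → 11000001111 = 1551
0b01110100110 = 01110100110
→ ^ → 10110101001 = 1449

1449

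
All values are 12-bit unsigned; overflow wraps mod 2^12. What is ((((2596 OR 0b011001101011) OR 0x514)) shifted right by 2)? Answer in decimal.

2596 = 101000100100
0b011001101011 = 011001101011
→ OR → 111001101111 = 3695
0x514 = 010100010100
→ OR → 111101111111 = 3967
→ shifted right by 2 → 001111011111 = 991

991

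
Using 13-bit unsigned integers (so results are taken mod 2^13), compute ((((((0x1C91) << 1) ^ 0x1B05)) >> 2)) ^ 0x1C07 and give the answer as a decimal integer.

0x1C91 = 1110010010001
→ << 1 (mod 2^13) → 1100100100010 = 6434
0x1B05 = 1101100000101
→ ^ → 0001000100111 = 551
→ >> 2 → 0000010001001 = 137
0x1C07 = 1110000000111
→ ^ → 1110010001110 = 7310

7310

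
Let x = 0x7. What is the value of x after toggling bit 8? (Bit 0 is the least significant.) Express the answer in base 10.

x = 0000000111
bit 8 is currently 0; toggle it via x ^ (1 << 8) = x ^ 256
→ 0100000111 = 263

263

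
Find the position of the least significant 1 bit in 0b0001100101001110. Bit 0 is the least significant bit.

1

0b0001100101001110 = 1100101001110
Trailing zeros: 1, so the lowest set bit is bit 1 (value 2).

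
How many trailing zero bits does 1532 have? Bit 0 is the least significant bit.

2

1532 = 10111111100
Trailing zeros: 2, so the lowest set bit is bit 2 (value 4).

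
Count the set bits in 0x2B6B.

9

0x2B6B = 10101101101011
Count the 1s: 1 + 1 + 1 + 1 + 1 + 1 + 1 + 1 + 1 = 9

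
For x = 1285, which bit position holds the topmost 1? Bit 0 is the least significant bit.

10

1285 = 10100000101
The topmost 1 is at position 10 (since 2^10 = 1024 ≤ 1285 < 2048).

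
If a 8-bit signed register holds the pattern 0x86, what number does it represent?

-122

pattern = 10000110 (MSB is 1 ⇒ negative)
Invert: 01111001, add 1 → 01111010 = 122, so the value is -122.
(Equivalently: 134 - 2^8 = 134 - 256 = -122.)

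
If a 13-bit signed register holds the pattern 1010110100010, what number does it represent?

-2654

pattern = 1010110100010 (MSB is 1 ⇒ negative)
Invert: 0101001011101, add 1 → 0101001011110 = 2654, so the value is -2654.
(Equivalently: 5538 - 2^13 = 5538 - 8192 = -2654.)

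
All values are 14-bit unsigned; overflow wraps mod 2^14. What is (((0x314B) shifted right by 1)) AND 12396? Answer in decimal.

4132

0x314B = 11000101001011
→ shifted right by 1 → 01100010100101 = 6309
12396 = 11000001101100
→ AND → 01000000100100 = 4132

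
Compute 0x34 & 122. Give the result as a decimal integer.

48

0x34 = 0110100
122 = 1111010
AND → 0110000 = 48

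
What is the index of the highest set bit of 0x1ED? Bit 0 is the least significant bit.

8

0x1ED = 111101101
The topmost 1 is at position 8 (since 2^8 = 256 ≤ 493 < 512).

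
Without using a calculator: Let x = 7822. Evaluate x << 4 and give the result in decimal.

125152

7822 = 00001111010001110
shift left by 4 → 11110100011100000 = 125152
(equivalently, 7822 × 2^4 = 7822 × 16)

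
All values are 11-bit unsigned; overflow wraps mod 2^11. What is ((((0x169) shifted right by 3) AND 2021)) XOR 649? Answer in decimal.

0x169 = 00101101001
→ shifted right by 3 → 00000101101 = 45
2021 = 11111100101
→ AND → 00000100101 = 37
649 = 01010001001
→ XOR → 01010101100 = 684

684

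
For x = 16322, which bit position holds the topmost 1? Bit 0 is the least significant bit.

13

16322 = 11111111000010
The topmost 1 is at position 13 (since 2^13 = 8192 ≤ 16322 < 16384).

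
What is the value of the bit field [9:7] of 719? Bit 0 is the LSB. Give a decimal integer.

5

v = 01011001111
Shift right by 7: 0101
Mask low 3 bits: 101 = 5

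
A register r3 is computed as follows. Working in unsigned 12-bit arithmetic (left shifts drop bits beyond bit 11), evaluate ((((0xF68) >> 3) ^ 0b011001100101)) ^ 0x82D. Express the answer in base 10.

4005

0xF68 = 111101101000
→ >> 3 → 000111101101 = 493
0b011001100101 = 011001100101
→ ^ → 011110001000 = 1928
0x82D = 100000101101
→ ^ → 111110100101 = 4005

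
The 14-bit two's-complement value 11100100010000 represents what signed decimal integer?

pattern = 11100100010000 (MSB is 1 ⇒ negative)
Invert: 00011011101111, add 1 → 00011011110000 = 1776, so the value is -1776.
(Equivalently: 14608 - 2^14 = 14608 - 16384 = -1776.)

-1776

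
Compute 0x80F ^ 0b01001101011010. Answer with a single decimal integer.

6997

0x80F = 0100000001111
b = 1001101011010
XOR → 1101101010101 = 6997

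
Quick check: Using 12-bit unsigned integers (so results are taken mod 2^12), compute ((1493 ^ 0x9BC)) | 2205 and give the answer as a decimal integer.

1493 = 010111010101
0x9BC = 100110111100
→ ^ → 110001101001 = 3177
2205 = 100010011101
→ | → 110011111101 = 3325

3325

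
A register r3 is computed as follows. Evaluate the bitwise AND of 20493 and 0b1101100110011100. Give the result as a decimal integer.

20492

20493 = 0101000000001101
b = 1101100110011100
AND → 0101000000001100 = 20492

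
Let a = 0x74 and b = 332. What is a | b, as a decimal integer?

380

0x74 = 001110100
332 = 101001100
 OR → 101111100 = 380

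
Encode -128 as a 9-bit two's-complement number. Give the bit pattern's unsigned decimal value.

384

128 in 9 bits: 010000000
Invert: 101111111
Add 1:  110000000 = 384
(Check: 2^9 - 128 = 512 - 128 = 384.)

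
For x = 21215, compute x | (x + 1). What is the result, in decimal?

21247

x = 101001011011111 = 21215
x + 1 = 101001011100000
OR    = 101001011111111 = 21247
(x | (x + 1) sets the lowest cleared bit.)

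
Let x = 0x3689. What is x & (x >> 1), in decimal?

4608

x = 11011010001001 = 13961
x>>1 = 01101101000100
AND  = 01001000000000 = 4608
(x & (x >> 1) has a 1 wherever x has two consecutive 1 bits.)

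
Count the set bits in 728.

5

728 = 1011011000
Count the 1s: 1 + 1 + 1 + 1 + 1 = 5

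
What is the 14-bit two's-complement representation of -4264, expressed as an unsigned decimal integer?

4264 in 14 bits: 01000010101000
Invert: 10111101010111
Add 1:  10111101011000 = 12120
(Check: 2^14 - 4264 = 16384 - 4264 = 12120.)

12120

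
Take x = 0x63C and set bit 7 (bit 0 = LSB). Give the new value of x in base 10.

x = 11000111100
bit 7 is currently 0; set it via x | (1 << 7) = x | 128
→ 11010111100 = 1724

1724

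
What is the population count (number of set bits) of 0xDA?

0xDA = 11011010
Count the 1s: 1 + 1 + 1 + 1 + 1 = 5

5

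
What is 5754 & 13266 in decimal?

5754 = 01011001111010
13266 = 11001111010010
AND → 01001001010010 = 4690

4690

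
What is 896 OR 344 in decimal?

896 = 1110000000
344 = 0101011000
 OR → 1111011000 = 984

984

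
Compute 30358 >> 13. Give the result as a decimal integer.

3

30358 = 111011010010110
shift right by 13 → 000000000000011 = 3
(equivalently, floor(30358 / 8192))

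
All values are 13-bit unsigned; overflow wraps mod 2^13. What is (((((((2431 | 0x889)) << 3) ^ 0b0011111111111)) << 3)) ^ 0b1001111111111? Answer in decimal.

5063

2431 = 0100101111111
0x889 = 0100010001001
→ | → 0100111111111 = 2559
→ << 3 (mod 2^13) → 0111111111000 = 4088
0b0011111111111 = 0011111111111
→ ^ → 0100000000111 = 2055
→ << 3 (mod 2^13) → 0000000111000 = 56
0b1001111111111 = 1001111111111
→ ^ → 1001111000111 = 5063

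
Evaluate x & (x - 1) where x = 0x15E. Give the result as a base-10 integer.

348

x = 101011110 = 350
x - 1 = 101011101
AND   = 101011100 = 348
(x & (x - 1) clears the lowest set bit of x.)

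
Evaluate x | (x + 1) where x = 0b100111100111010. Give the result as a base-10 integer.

x = 100111100111010 = 20282
x + 1 = 100111100111011
OR    = 100111100111011 = 20283
(x | (x + 1) sets the lowest cleared bit.)

20283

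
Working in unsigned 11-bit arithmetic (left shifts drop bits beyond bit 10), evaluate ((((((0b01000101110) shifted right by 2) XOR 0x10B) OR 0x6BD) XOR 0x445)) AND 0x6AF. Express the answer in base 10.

0b01000101110 = 01000101110
→ shifted right by 2 → 00010001011 = 139
0x10B = 00100001011
→ XOR → 00110000000 = 384
0x6BD = 11010111101
→ OR → 11110111101 = 1981
0x445 = 10001000101
→ XOR → 01111111000 = 1016
0x6AF = 11010101111
→ AND → 01010101000 = 680

680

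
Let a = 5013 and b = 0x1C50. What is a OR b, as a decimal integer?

8149

5013 = 1001110010101
0x1C50 = 1110001010000
 OR → 1111111010101 = 8149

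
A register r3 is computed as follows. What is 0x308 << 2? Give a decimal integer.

0x308 = 001100001000
shift left by 2 → 110000100000 = 3104
(equivalently, 776 × 2^2 = 776 × 4)

3104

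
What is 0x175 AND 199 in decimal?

0x175 = 101110101
199 = 011000111
AND → 001000101 = 69

69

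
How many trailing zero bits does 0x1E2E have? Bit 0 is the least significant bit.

0x1E2E = 1111000101110
Trailing zeros: 1, so the lowest set bit is bit 1 (value 2).

1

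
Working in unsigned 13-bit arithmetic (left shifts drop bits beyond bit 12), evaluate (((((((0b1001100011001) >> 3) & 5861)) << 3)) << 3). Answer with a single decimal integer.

0b1001100011001 = 1001100011001
→ >> 3 → 0001001100011 = 611
5861 = 1011011100101
→ & → 0001001100001 = 609
→ << 3 (mod 2^13) → 1001100001000 = 4872
→ << 3 (mod 2^13) → 1100001000000 = 6208

6208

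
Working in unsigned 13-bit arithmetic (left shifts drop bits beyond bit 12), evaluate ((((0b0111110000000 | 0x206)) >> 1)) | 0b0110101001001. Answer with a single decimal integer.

0b0111110000000 = 0111110000000
0x206 = 0001000000110
→ | → 0111110000110 = 3974
→ >> 1 → 0011111000011 = 1987
0b0110101001001 = 0110101001001
→ | → 0111111001011 = 4043

4043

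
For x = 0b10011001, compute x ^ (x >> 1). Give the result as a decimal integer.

x = 10011001 = 153
x>>1 = 01001100
XOR  = 11010101 = 213
(x ^ (x >> 1) gives the standard binary-reflected Gray code of x.)

213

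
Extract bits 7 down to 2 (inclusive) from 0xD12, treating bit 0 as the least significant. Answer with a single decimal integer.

v = 110100010010
Shift right by 2: 1101000100
Mask low 6 bits: 000100 = 4

4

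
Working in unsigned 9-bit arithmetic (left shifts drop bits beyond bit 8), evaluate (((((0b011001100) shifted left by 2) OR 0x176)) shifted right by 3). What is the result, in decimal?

46

0b011001100 = 011001100
→ shifted left by 2 (mod 2^9) → 100110000 = 304
0x176 = 101110110
→ OR → 101110110 = 374
→ shifted right by 3 → 000101110 = 46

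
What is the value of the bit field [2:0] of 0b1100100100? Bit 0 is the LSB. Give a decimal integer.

4

v = 1100100100
Shift right by 0: 1100100100
Mask low 3 bits: 100 = 4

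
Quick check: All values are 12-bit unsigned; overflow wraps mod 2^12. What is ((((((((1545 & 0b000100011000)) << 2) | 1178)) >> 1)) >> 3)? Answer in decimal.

1545 = 011000001001
0b000100011000 = 000100011000
→ & → 000000001000 = 8
→ << 2 (mod 2^12) → 000000100000 = 32
1178 = 010010011010
→ | → 010010111010 = 1210
→ >> 1 → 001001011101 = 605
→ >> 3 → 000001001011 = 75

75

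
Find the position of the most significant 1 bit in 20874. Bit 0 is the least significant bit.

14

20874 = 101000110001010
The topmost 1 is at position 14 (since 2^14 = 16384 ≤ 20874 < 32768).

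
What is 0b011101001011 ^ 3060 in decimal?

3263

a = 011101001011
3060 = 101111110100
XOR → 110010111111 = 3263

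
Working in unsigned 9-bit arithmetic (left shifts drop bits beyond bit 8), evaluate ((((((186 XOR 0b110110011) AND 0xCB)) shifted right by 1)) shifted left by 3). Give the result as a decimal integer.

32

186 = 010111010
0b110110011 = 110110011
→ XOR → 100001001 = 265
0xCB = 011001011
→ AND → 000001001 = 9
→ shifted right by 1 → 000000100 = 4
→ shifted left by 3 (mod 2^9) → 000100000 = 32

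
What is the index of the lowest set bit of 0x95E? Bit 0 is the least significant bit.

1

0x95E = 100101011110
Trailing zeros: 1, so the lowest set bit is bit 1 (value 2).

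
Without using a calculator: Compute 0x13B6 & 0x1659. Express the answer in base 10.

0x13B6 = 1001110110110
0x1659 = 1011001011001
AND → 1001000010000 = 4624

4624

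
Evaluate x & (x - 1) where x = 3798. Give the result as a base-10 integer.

3796

x = 111011010110 = 3798
x - 1 = 111011010101
AND   = 111011010100 = 3796
(x & (x - 1) clears the lowest set bit of x.)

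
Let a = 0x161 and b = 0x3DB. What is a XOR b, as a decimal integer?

0x161 = 0101100001
0x3DB = 1111011011
XOR → 1010111010 = 698

698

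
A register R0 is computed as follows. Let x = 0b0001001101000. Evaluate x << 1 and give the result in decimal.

x = 01001101000
shift left by 1 → 10011010000 = 1232
(equivalently, 616 × 2^1 = 616 × 2)

1232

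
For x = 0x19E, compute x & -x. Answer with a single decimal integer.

2

x = 110011110 = 414
-x (two's complement) = …001100010
AND   = 000000010 = 2
(x & -x isolates the lowest set bit of x.)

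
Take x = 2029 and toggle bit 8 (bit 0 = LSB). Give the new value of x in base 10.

x = 11111101101
bit 8 is currently 1; toggle it via x ^ (1 << 8) = x ^ 256
→ 11011101101 = 1773

1773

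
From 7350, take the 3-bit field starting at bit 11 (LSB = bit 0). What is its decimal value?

3

v = 01110010110110
Shift right by 11: 011
Mask low 3 bits: 011 = 3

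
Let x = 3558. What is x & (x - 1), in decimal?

3556

x = 110111100110 = 3558
x - 1 = 110111100101
AND   = 110111100100 = 3556
(x & (x - 1) clears the lowest set bit of x.)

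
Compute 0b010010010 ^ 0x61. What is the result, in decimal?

a = 10010010
0x61 = 01100001
XOR → 11110011 = 243

243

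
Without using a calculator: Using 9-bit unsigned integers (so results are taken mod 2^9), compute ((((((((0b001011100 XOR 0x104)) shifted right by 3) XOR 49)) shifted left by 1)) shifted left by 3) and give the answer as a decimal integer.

416

0b001011100 = 001011100
0x104 = 100000100
→ XOR → 101011000 = 344
→ shifted right by 3 → 000101011 = 43
49 = 000110001
→ XOR → 000011010 = 26
→ shifted left by 1 (mod 2^9) → 000110100 = 52
→ shifted left by 3 (mod 2^9) → 110100000 = 416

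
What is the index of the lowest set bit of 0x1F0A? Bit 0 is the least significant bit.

1

0x1F0A = 1111100001010
Trailing zeros: 1, so the lowest set bit is bit 1 (value 2).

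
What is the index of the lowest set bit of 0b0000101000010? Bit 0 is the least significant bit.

1

0b0000101000010 = 101000010
Trailing zeros: 1, so the lowest set bit is bit 1 (value 2).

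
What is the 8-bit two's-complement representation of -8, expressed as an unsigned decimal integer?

248

8 in 8 bits: 00001000
Invert: 11110111
Add 1:  11111000 = 248
(Check: 2^8 - 8 = 256 - 8 = 248.)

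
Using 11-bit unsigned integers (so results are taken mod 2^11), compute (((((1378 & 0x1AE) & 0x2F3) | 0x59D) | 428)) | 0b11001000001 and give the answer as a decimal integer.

2047

1378 = 10101100010
0x1AE = 00110101110
→ & → 00100100010 = 290
0x2F3 = 01011110011
→ & → 00000100010 = 34
0x59D = 10110011101
→ | → 10110111111 = 1471
428 = 00110101100
→ | → 10110111111 = 1471
0b11001000001 = 11001000001
→ | → 11111111111 = 2047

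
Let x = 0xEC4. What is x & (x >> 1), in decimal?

1600

x = 111011000100 = 3780
x>>1 = 011101100010
AND  = 011001000000 = 1600
(x & (x >> 1) has a 1 wherever x has two consecutive 1 bits.)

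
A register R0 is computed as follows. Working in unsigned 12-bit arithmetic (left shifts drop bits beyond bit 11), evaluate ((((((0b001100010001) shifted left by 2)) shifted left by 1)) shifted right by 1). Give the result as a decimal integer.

1092

0b001100010001 = 001100010001
→ shifted left by 2 (mod 2^12) → 110001000100 = 3140
→ shifted left by 1 (mod 2^12) → 100010001000 = 2184
→ shifted right by 1 → 010001000100 = 1092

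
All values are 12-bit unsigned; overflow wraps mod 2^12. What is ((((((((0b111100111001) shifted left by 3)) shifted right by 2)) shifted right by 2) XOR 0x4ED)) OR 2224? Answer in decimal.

0b111100111001 = 111100111001
→ shifted left by 3 (mod 2^12) → 100111001000 = 2504
→ shifted right by 2 → 001001110010 = 626
→ shifted right by 2 → 000010011100 = 156
0x4ED = 010011101101
→ XOR → 010001110001 = 1137
2224 = 100010110000
→ OR → 110011110001 = 3313

3313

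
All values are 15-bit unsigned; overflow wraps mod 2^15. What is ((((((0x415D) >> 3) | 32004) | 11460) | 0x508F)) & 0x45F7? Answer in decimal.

0x415D = 100000101011101
→ >> 3 → 000100000101011 = 2091
32004 = 111110100000100
→ | → 111110100101111 = 32047
11460 = 010110011000100
→ | → 111110111101111 = 32239
0x508F = 101000010001111
→ | → 111110111101111 = 32239
0x45F7 = 100010111110111
→ & → 100010111100111 = 17895

17895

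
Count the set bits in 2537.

7

2537 = 100111101001
Count the 1s: 1 + 1 + 1 + 1 + 1 + 1 + 1 = 7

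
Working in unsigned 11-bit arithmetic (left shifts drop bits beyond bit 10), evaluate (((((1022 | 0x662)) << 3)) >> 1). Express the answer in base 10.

1022 = 01111111110
0x662 = 11001100010
→ | → 11111111110 = 2046
→ << 3 (mod 2^11) → 11111110000 = 2032
→ >> 1 → 01111111000 = 1016

1016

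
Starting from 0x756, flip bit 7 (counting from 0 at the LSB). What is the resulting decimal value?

2006

x = 011101010110
bit 7 is currently 0; toggle it via x ^ (1 << 7) = x ^ 128
→ 011111010110 = 2006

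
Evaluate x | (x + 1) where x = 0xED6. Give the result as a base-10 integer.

3799

x = 111011010110 = 3798
x + 1 = 111011010111
OR    = 111011010111 = 3799
(x | (x + 1) sets the lowest cleared bit.)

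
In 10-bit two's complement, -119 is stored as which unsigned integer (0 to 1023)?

905

119 in 10 bits: 0001110111
Invert: 1110001000
Add 1:  1110001001 = 905
(Check: 2^10 - 119 = 1024 - 119 = 905.)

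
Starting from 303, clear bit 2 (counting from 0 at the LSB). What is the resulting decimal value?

x = 100101111
bit 2 is currently 1; clear it via x & ~(1 << 2) = x & ~4
→ 100101011 = 299

299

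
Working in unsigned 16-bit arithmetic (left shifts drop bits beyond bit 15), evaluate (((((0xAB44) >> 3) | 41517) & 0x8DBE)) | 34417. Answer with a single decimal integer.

0xAB44 = 1010101101000100
→ >> 3 → 0001010101101000 = 5480
41517 = 1010001000101101
→ | → 1011011101101101 = 46957
0x8DBE = 1000110110111110
→ & → 1000010100101100 = 34092
34417 = 1000011001110001
→ | → 1000011101111101 = 34685

34685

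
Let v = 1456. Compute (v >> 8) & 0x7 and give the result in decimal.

v = 10110110000
Shift right by 8: 101
Mask low 3 bits: 101 = 5

5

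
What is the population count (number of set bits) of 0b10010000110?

4

n = 10010000110
Count the 1s: 1 + 1 + 1 + 1 = 4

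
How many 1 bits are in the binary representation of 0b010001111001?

n = 10001111001
Count the 1s: 1 + 1 + 1 + 1 + 1 + 1 = 6

6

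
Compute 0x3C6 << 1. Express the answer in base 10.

1932

0x3C6 = 01111000110
shift left by 1 → 11110001100 = 1932
(equivalently, 966 × 2^1 = 966 × 2)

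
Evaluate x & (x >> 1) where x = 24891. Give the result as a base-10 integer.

8217

x = 110000100111011 = 24891
x>>1 = 011000010011101
AND  = 010000000011001 = 8217
(x & (x >> 1) has a 1 wherever x has two consecutive 1 bits.)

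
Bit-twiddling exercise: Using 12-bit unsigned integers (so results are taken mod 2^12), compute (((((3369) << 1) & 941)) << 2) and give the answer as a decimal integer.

3369 = 110100101001
→ << 1 (mod 2^12) → 101001010010 = 2642
941 = 001110101101
→ & → 001000000000 = 512
→ << 2 (mod 2^12) → 100000000000 = 2048

2048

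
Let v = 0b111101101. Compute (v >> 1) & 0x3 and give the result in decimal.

v = 111101101
Shift right by 1: 11110110
Mask low 2 bits: 10 = 2

2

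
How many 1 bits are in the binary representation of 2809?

2809 = 101011111001
Count the 1s: 1 + 1 + 1 + 1 + 1 + 1 + 1 + 1 = 8

8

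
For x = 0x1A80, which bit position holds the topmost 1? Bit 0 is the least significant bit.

12

0x1A80 = 1101010000000
The topmost 1 is at position 12 (since 2^12 = 4096 ≤ 6784 < 8192).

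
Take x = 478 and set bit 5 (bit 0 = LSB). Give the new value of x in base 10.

510

x = 111011110
bit 5 is currently 0; set it via x | (1 << 5) = x | 32
→ 111111110 = 510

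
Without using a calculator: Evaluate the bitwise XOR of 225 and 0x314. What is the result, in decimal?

225 = 0011100001
0x314 = 1100010100
XOR → 1111110101 = 1013

1013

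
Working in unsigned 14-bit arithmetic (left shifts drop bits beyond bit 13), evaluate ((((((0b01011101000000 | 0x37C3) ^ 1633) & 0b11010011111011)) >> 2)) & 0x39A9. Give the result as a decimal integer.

0b01011101000000 = 01011101000000
0x37C3 = 11011111000011
→ | → 11011111000011 = 14275
1633 = 00011001100001
→ ^ → 11000110100010 = 12706
0b11010011111011 = 11010011111011
→ & → 11000010100010 = 12450
→ >> 2 → 00110000101000 = 3112
0x39A9 = 11100110101001
→ & → 00100000101000 = 2088

2088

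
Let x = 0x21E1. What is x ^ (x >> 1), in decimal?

x = 10000111100001 = 8673
x>>1 = 01000011110000
XOR  = 11000100010001 = 12561
(x ^ (x >> 1) gives the standard binary-reflected Gray code of x.)

12561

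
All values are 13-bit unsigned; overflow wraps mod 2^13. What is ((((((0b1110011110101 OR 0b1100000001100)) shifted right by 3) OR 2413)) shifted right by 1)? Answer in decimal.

1535

0b1110011110101 = 1110011110101
0b1100000001100 = 1100000001100
→ OR → 1110011111101 = 7421
→ shifted right by 3 → 0001110011111 = 927
2413 = 0100101101101
→ OR → 0101111111111 = 3071
→ shifted right by 1 → 0010111111111 = 1535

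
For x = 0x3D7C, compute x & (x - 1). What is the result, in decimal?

x = 11110101111100 = 15740
x - 1 = 11110101111011
AND   = 11110101111000 = 15736
(x & (x - 1) clears the lowest set bit of x.)

15736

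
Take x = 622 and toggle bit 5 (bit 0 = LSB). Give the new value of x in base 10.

590

x = 1001101110
bit 5 is currently 1; toggle it via x ^ (1 << 5) = x ^ 32
→ 1001001110 = 590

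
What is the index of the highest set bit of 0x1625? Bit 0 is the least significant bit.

12

0x1625 = 1011000100101
The topmost 1 is at position 12 (since 2^12 = 4096 ≤ 5669 < 8192).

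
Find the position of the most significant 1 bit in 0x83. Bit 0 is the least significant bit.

0x83 = 10000011
The topmost 1 is at position 7 (since 2^7 = 128 ≤ 131 < 256).

7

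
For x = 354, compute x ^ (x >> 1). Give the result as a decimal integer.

467

x = 101100010 = 354
x>>1 = 010110001
XOR  = 111010011 = 467
(x ^ (x >> 1) gives the standard binary-reflected Gray code of x.)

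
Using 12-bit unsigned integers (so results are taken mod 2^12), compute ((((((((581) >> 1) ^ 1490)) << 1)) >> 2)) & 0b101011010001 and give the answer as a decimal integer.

592

581 = 001001000101
→ >> 1 → 000100100010 = 290
1490 = 010111010010
→ ^ → 010011110000 = 1264
→ << 1 (mod 2^12) → 100111100000 = 2528
→ >> 2 → 001001111000 = 632
0b101011010001 = 101011010001
→ & → 001001010000 = 592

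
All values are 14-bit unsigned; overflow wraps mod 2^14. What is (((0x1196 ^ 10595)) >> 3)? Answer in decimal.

1822

0x1196 = 01000110010110
10595 = 10100101100011
→ ^ → 11100011110101 = 14581
→ >> 3 → 00011100011110 = 1822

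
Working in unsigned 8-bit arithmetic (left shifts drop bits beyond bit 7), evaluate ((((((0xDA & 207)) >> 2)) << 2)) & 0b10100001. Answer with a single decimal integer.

128

0xDA = 11011010
207 = 11001111
→ & → 11001010 = 202
→ >> 2 → 00110010 = 50
→ << 2 (mod 2^8) → 11001000 = 200
0b10100001 = 10100001
→ & → 10000000 = 128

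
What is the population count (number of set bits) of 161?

161 = 10100001
Count the 1s: 1 + 1 + 1 = 3

3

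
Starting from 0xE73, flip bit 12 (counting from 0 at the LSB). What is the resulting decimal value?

7795

x = 000111001110011
bit 12 is currently 0; toggle it via x ^ (1 << 12) = x ^ 4096
→ 001111001110011 = 7795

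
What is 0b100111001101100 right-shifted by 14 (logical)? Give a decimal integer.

x = 100111001101100
shift right by 14 → 000000000000001 = 1
(equivalently, floor(20076 / 16384))

1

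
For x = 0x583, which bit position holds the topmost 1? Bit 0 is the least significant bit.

0x583 = 10110000011
The topmost 1 is at position 10 (since 2^10 = 1024 ≤ 1411 < 2048).

10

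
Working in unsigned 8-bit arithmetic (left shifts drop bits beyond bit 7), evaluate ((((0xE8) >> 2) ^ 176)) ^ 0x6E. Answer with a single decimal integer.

0xE8 = 11101000
→ >> 2 → 00111010 = 58
176 = 10110000
→ ^ → 10001010 = 138
0x6E = 01101110
→ ^ → 11100100 = 228

228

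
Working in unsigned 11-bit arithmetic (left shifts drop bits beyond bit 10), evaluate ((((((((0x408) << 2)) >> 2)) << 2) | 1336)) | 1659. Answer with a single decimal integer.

1915

0x408 = 10000001000
→ << 2 (mod 2^11) → 00000100000 = 32
→ >> 2 → 00000001000 = 8
→ << 2 (mod 2^11) → 00000100000 = 32
1336 = 10100111000
→ | → 10100111000 = 1336
1659 = 11001111011
→ | → 11101111011 = 1915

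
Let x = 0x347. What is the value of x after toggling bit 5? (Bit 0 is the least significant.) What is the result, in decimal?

871

x = 001101000111
bit 5 is currently 0; toggle it via x ^ (1 << 5) = x ^ 32
→ 001101100111 = 871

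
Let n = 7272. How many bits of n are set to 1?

6

7272 = 1110001101000
Count the 1s: 1 + 1 + 1 + 1 + 1 + 1 = 6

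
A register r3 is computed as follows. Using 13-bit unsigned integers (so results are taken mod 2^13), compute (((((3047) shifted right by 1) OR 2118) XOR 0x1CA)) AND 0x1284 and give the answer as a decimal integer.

4

3047 = 0101111100111
→ shifted right by 1 → 0010111110011 = 1523
2118 = 0100001000110
→ OR → 0110111110111 = 3575
0x1CA = 0000111001010
→ XOR → 0110000111101 = 3133
0x1284 = 1001010000100
→ AND → 0000000000100 = 4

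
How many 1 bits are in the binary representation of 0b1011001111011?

n = 1011001111011
Count the 1s: 1 + 1 + 1 + 1 + 1 + 1 + 1 + 1 + 1 = 9

9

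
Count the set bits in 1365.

6

1365 = 10101010101
Count the 1s: 1 + 1 + 1 + 1 + 1 + 1 = 6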